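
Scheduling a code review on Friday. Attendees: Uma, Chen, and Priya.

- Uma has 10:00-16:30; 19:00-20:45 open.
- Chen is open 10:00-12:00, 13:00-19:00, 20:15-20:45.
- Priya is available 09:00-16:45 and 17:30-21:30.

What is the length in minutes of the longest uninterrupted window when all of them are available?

210

Uma ∩ Chen: 10:00-12:00, 13:00-16:30, 20:15-20:45.
Uma ∩ Chen ∩ Priya: 10:00-12:00, 13:00-16:30, 20:15-20:45.
So the common availability across everyone is 10:00-12:00, 13:00-16:30, 20:15-20:45.
The longest is 13:00-16:30 at 210 minutes.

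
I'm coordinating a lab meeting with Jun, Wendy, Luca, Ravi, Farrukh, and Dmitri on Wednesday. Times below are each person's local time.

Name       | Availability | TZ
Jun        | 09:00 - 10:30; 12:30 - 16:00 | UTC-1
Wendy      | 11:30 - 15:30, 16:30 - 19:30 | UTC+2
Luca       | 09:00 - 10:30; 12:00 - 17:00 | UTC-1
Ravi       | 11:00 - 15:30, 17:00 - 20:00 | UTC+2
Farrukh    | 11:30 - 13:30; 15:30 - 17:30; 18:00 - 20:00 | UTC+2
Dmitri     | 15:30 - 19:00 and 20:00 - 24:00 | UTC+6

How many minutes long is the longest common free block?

Jun in UTC: 10:00-11:30, 13:30-17:00 (add 1h to convert from UTC-1).
Wendy in UTC: 09:30-13:30, 14:30-17:30 (subtract 2h to convert from UTC+2).
Luca in UTC: 10:00-11:30, 13:00-18:00 (add 1h to convert from UTC-1).
Ravi in UTC: 09:00-13:30, 15:00-18:00 (subtract 2h to convert from UTC+2).
Farrukh in UTC: 09:30-11:30, 13:30-15:30, 16:00-18:00 (subtract 2h to convert from UTC+2).
Dmitri in UTC: 09:30-13:00, 14:00-18:00 (subtract 6h to convert from UTC+6).
Jun ∩ Wendy: 10:00-11:30, 14:30-17:00.
Jun ∩ Wendy ∩ Luca: 10:00-11:30, 14:30-17:00.
Jun ∩ Wendy ∩ Luca ∩ Ravi: 10:00-11:30, 15:00-17:00.
Jun ∩ Wendy ∩ Luca ∩ Ravi ∩ Farrukh: 10:00-11:30, 15:00-15:30, 16:00-17:00.
Jun ∩ Wendy ∩ Luca ∩ Ravi ∩ Farrukh ∩ Dmitri: 10:00-11:30, 15:00-15:30, 16:00-17:00.
Those are the intersection windows.
The longest is 10:00-11:30 at 90 minutes.

90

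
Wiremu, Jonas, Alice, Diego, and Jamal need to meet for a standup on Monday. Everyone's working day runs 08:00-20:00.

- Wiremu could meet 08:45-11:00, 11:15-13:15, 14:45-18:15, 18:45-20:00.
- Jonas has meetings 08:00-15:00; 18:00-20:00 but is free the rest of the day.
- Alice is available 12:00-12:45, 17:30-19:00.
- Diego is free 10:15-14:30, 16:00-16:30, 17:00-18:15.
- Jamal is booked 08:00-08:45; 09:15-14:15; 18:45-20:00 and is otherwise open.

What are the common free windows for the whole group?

17:30-18:00

Wiremu free: 08:45-11:00, 11:15-13:15, 14:45-18:15, 18:45-20:00.
Jonas free: 15:00-18:00 (invert busy blocks within the working day).
Alice free: 12:00-12:45, 17:30-19:00.
Diego free: 10:15-14:30, 16:00-16:30, 17:00-18:15.
Jamal free: 08:45-09:15, 14:15-18:45 (invert busy blocks within the working day).
Wiremu ∩ Jonas: 15:00-18:00.
Wiremu ∩ Jonas ∩ Alice: 17:30-18:00.
Wiremu ∩ Jonas ∩ Alice ∩ Diego: 17:30-18:00.
Wiremu ∩ Jonas ∩ Alice ∩ Diego ∩ Jamal: 17:30-18:00.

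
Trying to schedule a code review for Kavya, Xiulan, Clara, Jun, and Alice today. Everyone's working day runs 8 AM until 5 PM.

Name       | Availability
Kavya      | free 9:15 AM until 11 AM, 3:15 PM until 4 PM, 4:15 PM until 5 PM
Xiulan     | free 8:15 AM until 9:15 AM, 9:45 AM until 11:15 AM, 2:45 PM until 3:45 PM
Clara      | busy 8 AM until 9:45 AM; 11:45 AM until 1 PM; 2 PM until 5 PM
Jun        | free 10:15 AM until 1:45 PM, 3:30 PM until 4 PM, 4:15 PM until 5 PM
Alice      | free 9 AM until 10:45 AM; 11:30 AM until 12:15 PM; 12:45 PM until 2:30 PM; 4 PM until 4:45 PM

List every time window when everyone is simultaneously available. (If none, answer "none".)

10:15-10:45

Kavya free: 09:15-11:00, 15:15-16:00, 16:15-17:00.
Xiulan free: 08:15-09:15, 09:45-11:15, 14:45-15:45.
Clara free: 09:45-11:45, 13:00-14:00 (invert busy blocks within the working day).
Jun free: 10:15-13:45, 15:30-16:00, 16:15-17:00.
Alice free: 09:00-10:45, 11:30-12:15, 12:45-14:30, 16:00-16:45.
Kavya ∩ Xiulan: 09:45-11:00, 15:15-15:45.
Kavya ∩ Xiulan ∩ Clara: 09:45-11:00.
Kavya ∩ Xiulan ∩ Clara ∩ Jun: 10:15-11:00.
Kavya ∩ Xiulan ∩ Clara ∩ Jun ∩ Alice: 10:15-10:45.
Those are the intersection windows.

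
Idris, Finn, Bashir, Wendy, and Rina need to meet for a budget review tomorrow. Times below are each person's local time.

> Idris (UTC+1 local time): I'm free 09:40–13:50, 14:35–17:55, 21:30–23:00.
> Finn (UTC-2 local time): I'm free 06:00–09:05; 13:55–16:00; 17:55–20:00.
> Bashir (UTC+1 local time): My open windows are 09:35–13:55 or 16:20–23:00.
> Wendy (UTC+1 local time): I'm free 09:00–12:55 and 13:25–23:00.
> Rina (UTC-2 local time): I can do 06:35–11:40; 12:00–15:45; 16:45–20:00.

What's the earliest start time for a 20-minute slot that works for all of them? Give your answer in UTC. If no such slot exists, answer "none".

Idris in UTC: 08:40-12:50, 13:35-16:55, 20:30-22:00 (subtract 1h to convert from UTC+1).
Finn in UTC: 08:00-11:05, 15:55-18:00, 19:55-22:00 (add 2h to convert from UTC-2).
Bashir in UTC: 08:35-12:55, 15:20-22:00 (subtract 1h to convert from UTC+1).
Wendy in UTC: 08:00-11:55, 12:25-22:00 (subtract 1h to convert from UTC+1).
Rina in UTC: 08:35-13:40, 14:00-17:45, 18:45-22:00 (add 2h to convert from UTC-2).
Idris ∩ Finn: 08:40-11:05, 15:55-16:55, 20:30-22:00.
Idris ∩ Finn ∩ Bashir: 08:40-11:05, 15:55-16:55, 20:30-22:00.
Idris ∩ Finn ∩ Bashir ∩ Wendy: 08:40-11:05, 15:55-16:55, 20:30-22:00.
Idris ∩ Finn ∩ Bashir ∩ Wendy ∩ Rina: 08:40-11:05, 15:55-16:55, 20:30-22:00.
The first common window of at least 20 minutes is 08:40-11:05, so the earliest start is 08:40.

08:40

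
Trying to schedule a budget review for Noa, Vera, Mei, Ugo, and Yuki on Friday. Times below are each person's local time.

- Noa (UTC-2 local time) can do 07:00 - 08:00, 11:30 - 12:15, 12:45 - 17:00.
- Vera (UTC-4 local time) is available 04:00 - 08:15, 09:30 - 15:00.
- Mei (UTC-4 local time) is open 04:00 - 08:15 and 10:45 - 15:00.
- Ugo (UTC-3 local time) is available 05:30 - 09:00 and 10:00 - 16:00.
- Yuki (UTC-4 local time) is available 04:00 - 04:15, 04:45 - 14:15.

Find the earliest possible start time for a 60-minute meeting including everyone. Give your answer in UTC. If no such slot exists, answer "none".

Noa in UTC: 09:00-10:00, 13:30-14:15, 14:45-19:00 (add 2h to convert from UTC-2).
Vera in UTC: 08:00-12:15, 13:30-19:00 (add 4h to convert from UTC-4).
Mei in UTC: 08:00-12:15, 14:45-19:00 (add 4h to convert from UTC-4).
Ugo in UTC: 08:30-12:00, 13:00-19:00 (add 3h to convert from UTC-3).
Yuki in UTC: 08:00-08:15, 08:45-18:15 (add 4h to convert from UTC-4).
Noa ∩ Vera: 09:00-10:00, 13:30-14:15, 14:45-19:00.
Noa ∩ Vera ∩ Mei: 09:00-10:00, 14:45-19:00.
Noa ∩ Vera ∩ Mei ∩ Ugo: 09:00-10:00, 14:45-19:00.
Noa ∩ Vera ∩ Mei ∩ Ugo ∩ Yuki: 09:00-10:00, 14:45-18:15.
The first common window of at least 60 minutes is 09:00-10:00, so the earliest start is 09:00.

09:00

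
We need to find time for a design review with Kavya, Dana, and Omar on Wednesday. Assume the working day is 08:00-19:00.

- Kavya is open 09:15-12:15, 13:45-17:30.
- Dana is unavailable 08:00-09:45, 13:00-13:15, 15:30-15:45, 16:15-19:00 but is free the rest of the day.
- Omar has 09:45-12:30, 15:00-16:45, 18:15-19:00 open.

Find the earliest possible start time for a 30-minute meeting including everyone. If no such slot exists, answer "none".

Kavya free: 09:15-12:15, 13:45-17:30.
Dana free: 09:45-13:00, 13:15-15:30, 15:45-16:15 (invert busy blocks within the working day).
Omar free: 09:45-12:30, 15:00-16:45, 18:15-19:00.
Kavya ∩ Dana: 09:45-12:15, 13:45-15:30, 15:45-16:15.
Kavya ∩ Dana ∩ Omar: 09:45-12:15, 15:00-15:30, 15:45-16:15.
The first common window of at least 30 minutes is 09:45-12:15, so the earliest start is 09:45.

09:45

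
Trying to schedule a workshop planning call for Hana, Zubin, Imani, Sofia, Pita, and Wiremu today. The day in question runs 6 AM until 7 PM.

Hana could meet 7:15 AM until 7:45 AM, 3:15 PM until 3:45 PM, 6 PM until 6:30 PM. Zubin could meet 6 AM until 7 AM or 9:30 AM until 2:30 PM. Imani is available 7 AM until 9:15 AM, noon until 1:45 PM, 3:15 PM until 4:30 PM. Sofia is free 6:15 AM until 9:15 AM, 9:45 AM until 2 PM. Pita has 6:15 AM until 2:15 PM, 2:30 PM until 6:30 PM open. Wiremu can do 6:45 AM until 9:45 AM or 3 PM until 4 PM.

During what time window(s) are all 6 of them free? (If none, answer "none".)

Hana ∩ Zubin: ∅.
Hana ∩ Zubin ∩ Imani: ∅.
Hana ∩ Zubin ∩ Imani ∩ Sofia: ∅.
Hana ∩ Zubin ∩ Imani ∩ Sofia ∩ Pita: ∅.
Hana ∩ Zubin ∩ Imani ∩ Sofia ∩ Pita ∩ Wiremu: ∅.
There is no time when everyone is free.

none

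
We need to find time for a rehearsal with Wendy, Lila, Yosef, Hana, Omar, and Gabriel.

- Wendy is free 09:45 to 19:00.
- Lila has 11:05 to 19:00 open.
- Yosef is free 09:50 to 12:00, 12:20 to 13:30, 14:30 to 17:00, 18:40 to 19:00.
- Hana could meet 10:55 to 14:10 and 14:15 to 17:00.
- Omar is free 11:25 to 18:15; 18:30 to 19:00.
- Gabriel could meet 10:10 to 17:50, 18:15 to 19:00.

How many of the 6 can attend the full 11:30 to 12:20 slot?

Wendy, Lila, Hana, Omar, and Gabriel can make the full 11:30-12:20 slot — that's 5.

5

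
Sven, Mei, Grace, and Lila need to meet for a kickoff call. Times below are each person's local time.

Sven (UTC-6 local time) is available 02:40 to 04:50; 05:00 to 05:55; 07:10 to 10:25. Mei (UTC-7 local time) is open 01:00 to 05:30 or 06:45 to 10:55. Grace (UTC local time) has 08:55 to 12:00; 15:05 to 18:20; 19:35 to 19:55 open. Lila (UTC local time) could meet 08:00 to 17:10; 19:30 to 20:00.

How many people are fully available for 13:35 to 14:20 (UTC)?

2

Sven in UTC: 08:40-10:50, 11:00-11:55, 13:10-16:25 (add 6h to convert from UTC-6).
Mei in UTC: 08:00-12:30, 13:45-17:55 (add 7h to convert from UTC-7).
Grace in UTC: 08:55-12:00, 15:05-18:20, 19:35-19:55.
Lila in UTC: 08:00-17:10, 19:30-20:00.
Sven and Lila can make the full 13:35-14:20 slot — that's 2.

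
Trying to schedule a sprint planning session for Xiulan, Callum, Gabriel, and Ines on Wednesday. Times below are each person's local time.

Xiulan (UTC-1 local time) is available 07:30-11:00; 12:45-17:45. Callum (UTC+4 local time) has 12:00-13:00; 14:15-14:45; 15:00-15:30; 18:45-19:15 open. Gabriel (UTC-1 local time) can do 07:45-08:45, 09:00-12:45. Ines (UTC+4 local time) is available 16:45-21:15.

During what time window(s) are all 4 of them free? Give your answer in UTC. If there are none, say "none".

Xiulan in UTC: 08:30-12:00, 13:45-18:45 (add 1h to convert from UTC-1).
Callum in UTC: 08:00-09:00, 10:15-10:45, 11:00-11:30, 14:45-15:15 (subtract 4h to convert from UTC+4).
Gabriel in UTC: 08:45-09:45, 10:00-13:45 (add 1h to convert from UTC-1).
Ines in UTC: 12:45-17:15 (subtract 4h to convert from UTC+4).
Xiulan ∩ Callum: 08:30-09:00, 10:15-10:45, 11:00-11:30, 14:45-15:15.
Xiulan ∩ Callum ∩ Gabriel: 08:45-09:00, 10:15-10:45, 11:00-11:30.
Xiulan ∩ Callum ∩ Gabriel ∩ Ines: ∅.
There is no time when everyone is free.

none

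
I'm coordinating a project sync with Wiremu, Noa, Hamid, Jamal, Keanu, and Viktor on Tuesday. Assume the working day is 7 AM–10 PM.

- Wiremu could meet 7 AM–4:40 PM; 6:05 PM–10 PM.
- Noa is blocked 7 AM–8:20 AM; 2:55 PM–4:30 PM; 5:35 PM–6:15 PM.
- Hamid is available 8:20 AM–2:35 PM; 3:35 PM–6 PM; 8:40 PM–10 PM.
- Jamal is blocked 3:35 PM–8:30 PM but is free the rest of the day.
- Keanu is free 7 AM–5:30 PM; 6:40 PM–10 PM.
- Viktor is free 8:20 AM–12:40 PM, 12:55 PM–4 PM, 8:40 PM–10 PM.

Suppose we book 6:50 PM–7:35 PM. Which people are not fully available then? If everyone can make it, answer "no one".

Hamid, Jamal, Viktor

Wiremu free: 07:00-16:40, 18:05-22:00.
Noa free: 08:20-14:55, 16:30-17:35, 18:15-22:00 (invert busy blocks within the working day).
Hamid free: 08:20-14:35, 15:35-18:00, 20:40-22:00.
Jamal free: 07:00-15:35, 20:30-22:00 (invert busy blocks within the working day).
Keanu free: 07:00-17:30, 18:40-22:00.
Viktor free: 08:20-12:40, 12:55-16:00, 20:40-22:00.
Wiremu: free for 18:50-19:35. Noa: free for 18:50-19:35. Hamid: not fully free for 18:50-19:35. Jamal: not fully free for 18:50-19:35. Keanu: free for 18:50-19:35. Viktor: not fully free for 18:50-19:35.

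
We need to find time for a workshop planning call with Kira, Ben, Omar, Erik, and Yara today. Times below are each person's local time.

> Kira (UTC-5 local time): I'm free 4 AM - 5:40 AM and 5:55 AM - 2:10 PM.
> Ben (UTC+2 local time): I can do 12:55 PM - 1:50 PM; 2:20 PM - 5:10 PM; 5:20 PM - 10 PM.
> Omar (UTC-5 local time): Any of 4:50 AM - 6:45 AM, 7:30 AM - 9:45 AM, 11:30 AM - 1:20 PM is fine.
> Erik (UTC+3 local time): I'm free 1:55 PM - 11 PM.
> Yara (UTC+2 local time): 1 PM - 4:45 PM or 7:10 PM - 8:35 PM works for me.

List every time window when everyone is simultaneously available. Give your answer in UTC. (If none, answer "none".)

11:00-11:45, 12:30-14:45, 17:10-18:20

Kira in UTC: 09:00-10:40, 10:55-19:10 (add 5h to convert from UTC-5).
Ben in UTC: 10:55-11:50, 12:20-15:10, 15:20-20:00 (subtract 2h to convert from UTC+2).
Omar in UTC: 09:50-11:45, 12:30-14:45, 16:30-18:20 (add 5h to convert from UTC-5).
Erik in UTC: 10:55-20:00 (subtract 3h to convert from UTC+3).
Yara in UTC: 11:00-14:45, 17:10-18:35 (subtract 2h to convert from UTC+2).
Kira ∩ Ben: 10:55-11:50, 12:20-15:10, 15:20-19:10.
Kira ∩ Ben ∩ Omar: 10:55-11:45, 12:30-14:45, 16:30-18:20.
Kira ∩ Ben ∩ Omar ∩ Erik: 10:55-11:45, 12:30-14:45, 16:30-18:20.
Kira ∩ Ben ∩ Omar ∩ Erik ∩ Yara: 11:00-11:45, 12:30-14:45, 17:10-18:20.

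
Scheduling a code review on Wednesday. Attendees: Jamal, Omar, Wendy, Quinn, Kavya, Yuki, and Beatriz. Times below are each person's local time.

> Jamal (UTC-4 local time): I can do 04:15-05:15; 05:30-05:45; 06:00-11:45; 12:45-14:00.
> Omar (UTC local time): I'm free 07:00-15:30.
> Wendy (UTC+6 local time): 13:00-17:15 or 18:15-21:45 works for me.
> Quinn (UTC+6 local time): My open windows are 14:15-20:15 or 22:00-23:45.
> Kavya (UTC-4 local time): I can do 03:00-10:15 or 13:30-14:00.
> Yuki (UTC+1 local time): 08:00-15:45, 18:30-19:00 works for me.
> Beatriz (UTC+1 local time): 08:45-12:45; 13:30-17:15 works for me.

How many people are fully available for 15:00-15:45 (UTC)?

Jamal in UTC: 08:15-09:15, 09:30-09:45, 10:00-15:45, 16:45-18:00 (add 4h to convert from UTC-4).
Omar in UTC: 07:00-15:30.
Wendy in UTC: 07:00-11:15, 12:15-15:45 (subtract 6h to convert from UTC+6).
Quinn in UTC: 08:15-14:15, 16:00-17:45 (subtract 6h to convert from UTC+6).
Kavya in UTC: 07:00-14:15, 17:30-18:00 (add 4h to convert from UTC-4).
Yuki in UTC: 07:00-14:45, 17:30-18:00 (subtract 1h to convert from UTC+1).
Beatriz in UTC: 07:45-11:45, 12:30-16:15 (subtract 1h to convert from UTC+1).
Jamal, Wendy, and Beatriz can make the full 15:00-15:45 slot — that's 3.

3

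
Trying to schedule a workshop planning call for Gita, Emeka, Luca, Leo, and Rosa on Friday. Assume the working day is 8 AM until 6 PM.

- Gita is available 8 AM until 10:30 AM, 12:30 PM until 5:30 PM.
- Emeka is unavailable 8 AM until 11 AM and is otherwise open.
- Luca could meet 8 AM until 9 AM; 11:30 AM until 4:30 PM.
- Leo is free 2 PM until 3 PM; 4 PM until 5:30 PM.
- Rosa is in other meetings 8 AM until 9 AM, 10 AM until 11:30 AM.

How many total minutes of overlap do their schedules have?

90

Gita free: 08:00-10:30, 12:30-17:30.
Emeka free: 11:00-18:00 (invert busy blocks within the working day).
Luca free: 08:00-09:00, 11:30-16:30.
Leo free: 14:00-15:00, 16:00-17:30.
Rosa free: 09:00-10:00, 11:30-18:00 (invert busy blocks within the working day).
Gita ∩ Emeka: 12:30-17:30.
Gita ∩ Emeka ∩ Luca: 12:30-16:30.
Gita ∩ Emeka ∩ Luca ∩ Leo: 14:00-15:00, 16:00-16:30.
Gita ∩ Emeka ∩ Luca ∩ Leo ∩ Rosa: 14:00-15:00, 16:00-16:30.
Summing the common windows: 60 + 30 = 90 minutes.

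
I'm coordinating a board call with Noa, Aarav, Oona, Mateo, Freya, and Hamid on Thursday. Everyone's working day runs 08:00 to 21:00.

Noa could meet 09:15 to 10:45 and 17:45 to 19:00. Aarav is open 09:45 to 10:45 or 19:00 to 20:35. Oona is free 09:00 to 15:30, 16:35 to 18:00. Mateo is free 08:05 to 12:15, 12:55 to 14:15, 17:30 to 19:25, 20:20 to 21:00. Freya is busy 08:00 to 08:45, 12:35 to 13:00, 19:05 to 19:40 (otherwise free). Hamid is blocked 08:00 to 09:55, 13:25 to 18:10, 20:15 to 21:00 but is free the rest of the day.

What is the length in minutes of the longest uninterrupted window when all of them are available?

Noa free: 09:15-10:45, 17:45-19:00.
Aarav free: 09:45-10:45, 19:00-20:35.
Oona free: 09:00-15:30, 16:35-18:00.
Mateo free: 08:05-12:15, 12:55-14:15, 17:30-19:25, 20:20-21:00.
Freya free: 08:45-12:35, 13:00-19:05, 19:40-21:00 (invert busy blocks within the working day).
Hamid free: 09:55-13:25, 18:10-20:15 (invert busy blocks within the working day).
Noa ∩ Aarav: 09:45-10:45.
Noa ∩ Aarav ∩ Oona: 09:45-10:45.
Noa ∩ Aarav ∩ Oona ∩ Mateo: 09:45-10:45.
Noa ∩ Aarav ∩ Oona ∩ Mateo ∩ Freya: 09:45-10:45.
Noa ∩ Aarav ∩ Oona ∩ Mateo ∩ Freya ∩ Hamid: 09:55-10:45.
Those are the intersection windows.
The longest is 09:55-10:45 at 50 minutes.

50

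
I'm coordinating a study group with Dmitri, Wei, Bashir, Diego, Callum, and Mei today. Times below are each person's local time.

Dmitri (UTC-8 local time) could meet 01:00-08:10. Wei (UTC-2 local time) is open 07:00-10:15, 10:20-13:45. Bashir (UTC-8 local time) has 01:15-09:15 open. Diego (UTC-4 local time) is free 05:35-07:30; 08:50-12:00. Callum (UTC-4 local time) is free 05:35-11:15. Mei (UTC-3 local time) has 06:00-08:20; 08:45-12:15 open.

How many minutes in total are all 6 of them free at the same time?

250

Dmitri in UTC: 09:00-16:10 (add 8h to convert from UTC-8).
Wei in UTC: 09:00-12:15, 12:20-15:45 (add 2h to convert from UTC-2).
Bashir in UTC: 09:15-17:15 (add 8h to convert from UTC-8).
Diego in UTC: 09:35-11:30, 12:50-16:00 (add 4h to convert from UTC-4).
Callum in UTC: 09:35-15:15 (add 4h to convert from UTC-4).
Mei in UTC: 09:00-11:20, 11:45-15:15 (add 3h to convert from UTC-3).
Dmitri ∩ Wei: 09:00-12:15, 12:20-15:45.
Dmitri ∩ Wei ∩ Bashir: 09:15-12:15, 12:20-15:45.
Dmitri ∩ Wei ∩ Bashir ∩ Diego: 09:35-11:30, 12:50-15:45.
Dmitri ∩ Wei ∩ Bashir ∩ Diego ∩ Callum: 09:35-11:30, 12:50-15:15.
Dmitri ∩ Wei ∩ Bashir ∩ Diego ∩ Callum ∩ Mei: 09:35-11:20, 12:50-15:15.
Summing the common windows: 105 + 145 = 250 minutes.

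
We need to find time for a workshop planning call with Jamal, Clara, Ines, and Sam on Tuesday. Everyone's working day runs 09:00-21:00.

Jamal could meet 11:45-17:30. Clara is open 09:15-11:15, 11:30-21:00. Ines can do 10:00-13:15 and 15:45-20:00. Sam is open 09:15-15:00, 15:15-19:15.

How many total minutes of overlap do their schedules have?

195

Jamal ∩ Clara: 11:45-17:30.
Jamal ∩ Clara ∩ Ines: 11:45-13:15, 15:45-17:30.
Jamal ∩ Clara ∩ Ines ∩ Sam: 11:45-13:15, 15:45-17:30.
So the common availability across everyone is 11:45-13:15, 15:45-17:30.
Summing the common windows: 90 + 105 = 195 minutes.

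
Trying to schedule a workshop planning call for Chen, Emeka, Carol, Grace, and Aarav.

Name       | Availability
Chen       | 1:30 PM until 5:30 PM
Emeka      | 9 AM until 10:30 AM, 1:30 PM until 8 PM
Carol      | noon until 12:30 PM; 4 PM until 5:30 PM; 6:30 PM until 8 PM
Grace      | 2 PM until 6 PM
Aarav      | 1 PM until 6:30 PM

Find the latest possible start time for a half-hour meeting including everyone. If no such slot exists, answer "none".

Chen ∩ Emeka: 13:30-17:30.
Chen ∩ Emeka ∩ Carol: 16:00-17:30.
Chen ∩ Emeka ∩ Carol ∩ Grace: 16:00-17:30.
Chen ∩ Emeka ∩ Carol ∩ Grace ∩ Aarav: 16:00-17:30.
The last common window of at least 30 minutes is 16:00-17:30; a 30-minute meeting can start as late as 17:00 and still end by 17:30.

17:00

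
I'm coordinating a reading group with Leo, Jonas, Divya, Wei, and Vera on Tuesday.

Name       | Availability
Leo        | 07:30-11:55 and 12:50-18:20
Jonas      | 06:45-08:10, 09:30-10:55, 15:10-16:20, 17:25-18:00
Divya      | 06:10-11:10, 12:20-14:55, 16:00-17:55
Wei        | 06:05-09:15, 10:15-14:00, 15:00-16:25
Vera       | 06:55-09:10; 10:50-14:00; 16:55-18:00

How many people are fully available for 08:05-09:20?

Leo and Divya can make the full 08:05-09:20 slot — that's 2.

2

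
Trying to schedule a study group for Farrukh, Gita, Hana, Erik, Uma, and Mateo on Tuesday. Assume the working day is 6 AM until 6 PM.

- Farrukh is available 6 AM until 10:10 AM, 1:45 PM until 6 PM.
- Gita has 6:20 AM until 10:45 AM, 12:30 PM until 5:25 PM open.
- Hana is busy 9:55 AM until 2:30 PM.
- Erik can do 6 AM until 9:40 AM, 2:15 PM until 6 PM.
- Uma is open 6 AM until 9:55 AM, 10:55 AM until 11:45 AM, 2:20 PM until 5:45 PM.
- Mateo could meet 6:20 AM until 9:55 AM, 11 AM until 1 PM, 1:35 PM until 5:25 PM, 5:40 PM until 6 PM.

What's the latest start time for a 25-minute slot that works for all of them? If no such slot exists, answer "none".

Farrukh free: 06:00-10:10, 13:45-18:00.
Gita free: 06:20-10:45, 12:30-17:25.
Hana free: 06:00-09:55, 14:30-18:00 (invert busy blocks within the working day).
Erik free: 06:00-09:40, 14:15-18:00.
Uma free: 06:00-09:55, 10:55-11:45, 14:20-17:45.
Mateo free: 06:20-09:55, 11:00-13:00, 13:35-17:25, 17:40-18:00.
Farrukh ∩ Gita: 06:20-10:10, 13:45-17:25.
Farrukh ∩ Gita ∩ Hana: 06:20-09:55, 14:30-17:25.
Farrukh ∩ Gita ∩ Hana ∩ Erik: 06:20-09:40, 14:30-17:25.
Farrukh ∩ Gita ∩ Hana ∩ Erik ∩ Uma: 06:20-09:40, 14:30-17:25.
Farrukh ∩ Gita ∩ Hana ∩ Erik ∩ Uma ∩ Mateo: 06:20-09:40, 14:30-17:25.
The last common window of at least 25 minutes is 14:30-17:25; a 25-minute meeting can start as late as 17:00 and still end by 17:25.

17:00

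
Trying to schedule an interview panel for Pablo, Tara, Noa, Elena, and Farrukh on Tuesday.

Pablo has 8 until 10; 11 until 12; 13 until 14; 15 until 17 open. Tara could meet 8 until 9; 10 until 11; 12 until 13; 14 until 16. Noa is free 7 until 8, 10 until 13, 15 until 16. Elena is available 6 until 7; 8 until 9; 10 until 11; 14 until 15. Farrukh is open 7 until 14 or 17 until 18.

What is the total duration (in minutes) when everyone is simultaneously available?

0

Pablo ∩ Tara: 08:00-09:00, 15:00-16:00.
Pablo ∩ Tara ∩ Noa: 15:00-16:00.
Pablo ∩ Tara ∩ Noa ∩ Elena: ∅.
Pablo ∩ Tara ∩ Noa ∩ Elena ∩ Farrukh: ∅.
There is no time when everyone is free.
There is no common window, so the total is 0 minutes.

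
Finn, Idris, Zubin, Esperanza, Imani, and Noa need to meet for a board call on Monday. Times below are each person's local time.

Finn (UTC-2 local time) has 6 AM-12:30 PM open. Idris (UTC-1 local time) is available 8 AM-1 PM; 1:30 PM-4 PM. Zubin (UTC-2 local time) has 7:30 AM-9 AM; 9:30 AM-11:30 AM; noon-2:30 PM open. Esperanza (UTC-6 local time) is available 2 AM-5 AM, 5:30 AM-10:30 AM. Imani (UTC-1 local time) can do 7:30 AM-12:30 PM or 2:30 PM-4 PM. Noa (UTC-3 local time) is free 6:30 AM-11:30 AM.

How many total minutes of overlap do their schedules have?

Finn in UTC: 08:00-14:30 (add 2h to convert from UTC-2).
Idris in UTC: 09:00-14:00, 14:30-17:00 (add 1h to convert from UTC-1).
Zubin in UTC: 09:30-11:00, 11:30-13:30, 14:00-16:30 (add 2h to convert from UTC-2).
Esperanza in UTC: 08:00-11:00, 11:30-16:30 (add 6h to convert from UTC-6).
Imani in UTC: 08:30-13:30, 15:30-17:00 (add 1h to convert from UTC-1).
Noa in UTC: 09:30-14:30 (add 3h to convert from UTC-3).
Finn ∩ Idris: 09:00-14:00.
Finn ∩ Idris ∩ Zubin: 09:30-11:00, 11:30-13:30.
Finn ∩ Idris ∩ Zubin ∩ Esperanza: 09:30-11:00, 11:30-13:30.
Finn ∩ Idris ∩ Zubin ∩ Esperanza ∩ Imani: 09:30-11:00, 11:30-13:30.
Finn ∩ Idris ∩ Zubin ∩ Esperanza ∩ Imani ∩ Noa: 09:30-11:00, 11:30-13:30.
Summing the common windows: 90 + 120 = 210 minutes.

210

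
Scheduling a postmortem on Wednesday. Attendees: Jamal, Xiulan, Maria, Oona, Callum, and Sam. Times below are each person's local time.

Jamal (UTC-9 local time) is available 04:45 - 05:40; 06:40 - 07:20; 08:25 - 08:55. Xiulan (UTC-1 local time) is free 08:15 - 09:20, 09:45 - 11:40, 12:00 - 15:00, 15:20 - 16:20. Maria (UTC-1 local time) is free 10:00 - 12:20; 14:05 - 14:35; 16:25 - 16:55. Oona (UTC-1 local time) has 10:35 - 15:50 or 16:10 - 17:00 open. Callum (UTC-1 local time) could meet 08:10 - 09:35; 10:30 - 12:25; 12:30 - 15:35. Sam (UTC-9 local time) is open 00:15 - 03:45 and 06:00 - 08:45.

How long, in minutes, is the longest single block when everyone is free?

0

Jamal in UTC: 13:45-14:40, 15:40-16:20, 17:25-17:55 (add 9h to convert from UTC-9).
Xiulan in UTC: 09:15-10:20, 10:45-12:40, 13:00-16:00, 16:20-17:20 (add 1h to convert from UTC-1).
Maria in UTC: 11:00-13:20, 15:05-15:35, 17:25-17:55 (add 1h to convert from UTC-1).
Oona in UTC: 11:35-16:50, 17:10-18:00 (add 1h to convert from UTC-1).
Callum in UTC: 09:10-10:35, 11:30-13:25, 13:30-16:35 (add 1h to convert from UTC-1).
Sam in UTC: 09:15-12:45, 15:00-17:45 (add 9h to convert from UTC-9).
Jamal ∩ Xiulan: 13:45-14:40, 15:40-16:00.
Jamal ∩ Xiulan ∩ Maria: ∅.
Jamal ∩ Xiulan ∩ Maria ∩ Oona: ∅.
Jamal ∩ Xiulan ∩ Maria ∩ Oona ∩ Callum: ∅.
Jamal ∩ Xiulan ∩ Maria ∩ Oona ∩ Callum ∩ Sam: ∅.
There is no time when everyone is free.
No common window exists, so the longest block is 0 minutes.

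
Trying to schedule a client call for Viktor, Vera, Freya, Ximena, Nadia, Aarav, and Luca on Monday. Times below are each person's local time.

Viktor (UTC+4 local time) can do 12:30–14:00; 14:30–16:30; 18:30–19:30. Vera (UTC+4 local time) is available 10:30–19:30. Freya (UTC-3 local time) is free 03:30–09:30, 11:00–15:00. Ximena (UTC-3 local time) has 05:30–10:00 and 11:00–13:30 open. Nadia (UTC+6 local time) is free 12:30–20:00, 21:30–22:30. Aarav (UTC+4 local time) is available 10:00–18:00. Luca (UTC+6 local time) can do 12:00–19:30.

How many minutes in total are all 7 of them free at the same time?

210

Viktor in UTC: 08:30-10:00, 10:30-12:30, 14:30-15:30 (subtract 4h to convert from UTC+4).
Vera in UTC: 06:30-15:30 (subtract 4h to convert from UTC+4).
Freya in UTC: 06:30-12:30, 14:00-18:00 (add 3h to convert from UTC-3).
Ximena in UTC: 08:30-13:00, 14:00-16:30 (add 3h to convert from UTC-3).
Nadia in UTC: 06:30-14:00, 15:30-16:30 (subtract 6h to convert from UTC+6).
Aarav in UTC: 06:00-14:00 (subtract 4h to convert from UTC+4).
Luca in UTC: 06:00-13:30 (subtract 6h to convert from UTC+6).
Viktor ∩ Vera: 08:30-10:00, 10:30-12:30, 14:30-15:30.
Viktor ∩ Vera ∩ Freya: 08:30-10:00, 10:30-12:30, 14:30-15:30.
Viktor ∩ Vera ∩ Freya ∩ Ximena: 08:30-10:00, 10:30-12:30, 14:30-15:30.
Viktor ∩ Vera ∩ Freya ∩ Ximena ∩ Nadia: 08:30-10:00, 10:30-12:30.
Viktor ∩ Vera ∩ Freya ∩ Ximena ∩ Nadia ∩ Aarav: 08:30-10:00, 10:30-12:30.
Viktor ∩ Vera ∩ Freya ∩ Ximena ∩ Nadia ∩ Aarav ∩ Luca: 08:30-10:00, 10:30-12:30.
Summing the common windows: 90 + 120 = 210 minutes.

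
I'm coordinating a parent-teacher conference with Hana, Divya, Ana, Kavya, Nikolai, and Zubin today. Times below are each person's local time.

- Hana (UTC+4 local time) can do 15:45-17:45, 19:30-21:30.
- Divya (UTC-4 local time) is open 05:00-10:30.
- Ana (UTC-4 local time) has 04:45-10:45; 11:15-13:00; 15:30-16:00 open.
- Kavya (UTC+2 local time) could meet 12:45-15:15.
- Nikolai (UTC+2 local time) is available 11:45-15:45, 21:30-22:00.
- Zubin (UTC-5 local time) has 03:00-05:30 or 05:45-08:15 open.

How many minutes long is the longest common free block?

Hana in UTC: 11:45-13:45, 15:30-17:30 (subtract 4h to convert from UTC+4).
Divya in UTC: 09:00-14:30 (add 4h to convert from UTC-4).
Ana in UTC: 08:45-14:45, 15:15-17:00, 19:30-20:00 (add 4h to convert from UTC-4).
Kavya in UTC: 10:45-13:15 (subtract 2h to convert from UTC+2).
Nikolai in UTC: 09:45-13:45, 19:30-20:00 (subtract 2h to convert from UTC+2).
Zubin in UTC: 08:00-10:30, 10:45-13:15 (add 5h to convert from UTC-5).
Hana ∩ Divya: 11:45-13:45.
Hana ∩ Divya ∩ Ana: 11:45-13:45.
Hana ∩ Divya ∩ Ana ∩ Kavya: 11:45-13:15.
Hana ∩ Divya ∩ Ana ∩ Kavya ∩ Nikolai: 11:45-13:15.
Hana ∩ Divya ∩ Ana ∩ Kavya ∩ Nikolai ∩ Zubin: 11:45-13:15.
Those are the intersection windows.
The longest is 11:45-13:15 at 90 minutes.

90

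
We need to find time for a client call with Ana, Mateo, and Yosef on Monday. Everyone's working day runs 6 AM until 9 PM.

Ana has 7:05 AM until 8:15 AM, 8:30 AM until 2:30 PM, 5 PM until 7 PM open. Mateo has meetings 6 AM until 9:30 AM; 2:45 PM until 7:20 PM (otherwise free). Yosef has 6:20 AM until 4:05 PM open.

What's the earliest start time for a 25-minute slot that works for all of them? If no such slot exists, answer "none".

Ana free: 07:05-08:15, 08:30-14:30, 17:00-19:00.
Mateo free: 09:30-14:45, 19:20-21:00 (invert busy blocks within the working day).
Yosef free: 06:20-16:05.
Ana ∩ Mateo: 09:30-14:30.
Ana ∩ Mateo ∩ Yosef: 09:30-14:30.
The first common window of at least 25 minutes is 09:30-14:30, so the earliest start is 09:30.

09:30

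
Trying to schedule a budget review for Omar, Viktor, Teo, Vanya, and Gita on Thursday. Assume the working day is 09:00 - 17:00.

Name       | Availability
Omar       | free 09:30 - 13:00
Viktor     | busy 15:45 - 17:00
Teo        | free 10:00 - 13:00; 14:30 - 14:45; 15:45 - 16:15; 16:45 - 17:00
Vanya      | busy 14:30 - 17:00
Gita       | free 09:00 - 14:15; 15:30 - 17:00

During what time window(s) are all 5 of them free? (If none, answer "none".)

10:00-13:00

Omar free: 09:30-13:00.
Viktor free: 09:00-15:45 (invert busy blocks within the working day).
Teo free: 10:00-13:00, 14:30-14:45, 15:45-16:15, 16:45-17:00.
Vanya free: 09:00-14:30 (invert busy blocks within the working day).
Gita free: 09:00-14:15, 15:30-17:00.
Omar ∩ Viktor: 09:30-13:00.
Omar ∩ Viktor ∩ Teo: 10:00-13:00.
Omar ∩ Viktor ∩ Teo ∩ Vanya: 10:00-13:00.
Omar ∩ Viktor ∩ Teo ∩ Vanya ∩ Gita: 10:00-13:00.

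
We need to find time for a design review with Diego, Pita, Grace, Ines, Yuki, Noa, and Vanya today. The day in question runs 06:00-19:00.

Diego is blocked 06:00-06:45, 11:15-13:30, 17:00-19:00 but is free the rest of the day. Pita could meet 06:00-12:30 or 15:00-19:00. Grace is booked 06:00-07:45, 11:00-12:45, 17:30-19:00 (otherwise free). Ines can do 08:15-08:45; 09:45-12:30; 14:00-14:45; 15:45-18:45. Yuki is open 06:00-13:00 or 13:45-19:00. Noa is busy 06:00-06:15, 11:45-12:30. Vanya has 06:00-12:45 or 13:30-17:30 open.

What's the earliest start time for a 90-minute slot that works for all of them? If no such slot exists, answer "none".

none

Diego free: 06:45-11:15, 13:30-17:00 (invert busy blocks within the working day).
Pita free: 06:00-12:30, 15:00-19:00.
Grace free: 07:45-11:00, 12:45-17:30 (invert busy blocks within the working day).
Ines free: 08:15-08:45, 09:45-12:30, 14:00-14:45, 15:45-18:45.
Yuki free: 06:00-13:00, 13:45-19:00.
Noa free: 06:15-11:45, 12:30-19:00 (invert busy blocks within the working day).
Vanya free: 06:00-12:45, 13:30-17:30.
Diego ∩ Pita: 06:45-11:15, 15:00-17:00.
Diego ∩ Pita ∩ Grace: 07:45-11:00, 15:00-17:00.
Diego ∩ Pita ∩ Grace ∩ Ines: 08:15-08:45, 09:45-11:00, 15:45-17:00.
Diego ∩ Pita ∩ Grace ∩ Ines ∩ Yuki: 08:15-08:45, 09:45-11:00, 15:45-17:00.
Diego ∩ Pita ∩ Grace ∩ Ines ∩ Yuki ∩ Noa: 08:15-08:45, 09:45-11:00, 15:45-17:00.
Diego ∩ Pita ∩ Grace ∩ Ines ∩ Yuki ∩ Noa ∩ Vanya: 08:15-08:45, 09:45-11:00, 15:45-17:00.
No common window is at least 90 minutes long.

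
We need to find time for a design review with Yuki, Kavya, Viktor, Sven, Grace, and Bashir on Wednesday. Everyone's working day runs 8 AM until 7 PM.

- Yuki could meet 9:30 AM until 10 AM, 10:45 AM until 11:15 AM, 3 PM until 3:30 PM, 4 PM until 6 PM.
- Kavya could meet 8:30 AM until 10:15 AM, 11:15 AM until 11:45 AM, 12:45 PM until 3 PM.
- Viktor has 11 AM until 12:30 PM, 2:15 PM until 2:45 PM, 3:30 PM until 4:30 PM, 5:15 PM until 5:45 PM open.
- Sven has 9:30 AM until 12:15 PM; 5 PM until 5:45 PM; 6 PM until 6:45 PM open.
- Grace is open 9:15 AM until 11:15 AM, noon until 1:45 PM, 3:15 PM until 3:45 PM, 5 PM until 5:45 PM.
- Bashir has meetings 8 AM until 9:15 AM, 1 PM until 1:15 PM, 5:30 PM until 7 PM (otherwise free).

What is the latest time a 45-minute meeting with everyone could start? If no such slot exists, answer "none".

Yuki free: 09:30-10:00, 10:45-11:15, 15:00-15:30, 16:00-18:00.
Kavya free: 08:30-10:15, 11:15-11:45, 12:45-15:00.
Viktor free: 11:00-12:30, 14:15-14:45, 15:30-16:30, 17:15-17:45.
Sven free: 09:30-12:15, 17:00-17:45, 18:00-18:45.
Grace free: 09:15-11:15, 12:00-13:45, 15:15-15:45, 17:00-17:45.
Bashir free: 09:15-13:00, 13:15-17:30 (invert busy blocks within the working day).
Yuki ∩ Kavya: 09:30-10:00.
Yuki ∩ Kavya ∩ Viktor: ∅.
Yuki ∩ Kavya ∩ Viktor ∩ Sven: ∅.
Yuki ∩ Kavya ∩ Viktor ∩ Sven ∩ Grace: ∅.
Yuki ∩ Kavya ∩ Viktor ∩ Sven ∩ Grace ∩ Bashir: ∅.
There is no time when everyone is free.
No common window is at least 45 minutes long.

none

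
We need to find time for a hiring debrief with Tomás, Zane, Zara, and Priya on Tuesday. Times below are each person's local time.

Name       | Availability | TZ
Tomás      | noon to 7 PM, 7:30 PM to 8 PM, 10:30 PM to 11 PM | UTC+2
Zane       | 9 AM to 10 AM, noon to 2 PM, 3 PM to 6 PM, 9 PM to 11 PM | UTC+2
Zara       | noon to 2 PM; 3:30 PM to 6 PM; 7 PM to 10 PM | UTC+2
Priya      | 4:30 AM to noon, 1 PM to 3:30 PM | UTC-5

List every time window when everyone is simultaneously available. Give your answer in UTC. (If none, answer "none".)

Tomás in UTC: 10:00-17:00, 17:30-18:00, 20:30-21:00 (subtract 2h to convert from UTC+2).
Zane in UTC: 07:00-08:00, 10:00-12:00, 13:00-16:00, 19:00-21:00 (subtract 2h to convert from UTC+2).
Zara in UTC: 10:00-12:00, 13:30-16:00, 17:00-20:00 (subtract 2h to convert from UTC+2).
Priya in UTC: 09:30-17:00, 18:00-20:30 (add 5h to convert from UTC-5).
Tomás ∩ Zane: 10:00-12:00, 13:00-16:00, 20:30-21:00.
Tomás ∩ Zane ∩ Zara: 10:00-12:00, 13:30-16:00.
Tomás ∩ Zane ∩ Zara ∩ Priya: 10:00-12:00, 13:30-16:00.

10:00-12:00, 13:30-16:00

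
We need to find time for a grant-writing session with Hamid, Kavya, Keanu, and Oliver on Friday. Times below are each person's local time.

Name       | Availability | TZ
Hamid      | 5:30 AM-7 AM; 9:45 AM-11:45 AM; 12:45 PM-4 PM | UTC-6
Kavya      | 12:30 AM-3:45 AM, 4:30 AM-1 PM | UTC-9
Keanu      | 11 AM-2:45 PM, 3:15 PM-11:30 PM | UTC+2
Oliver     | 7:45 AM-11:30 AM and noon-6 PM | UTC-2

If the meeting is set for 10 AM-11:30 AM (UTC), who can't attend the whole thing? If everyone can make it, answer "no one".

Hamid in UTC: 11:30-13:00, 15:45-17:45, 18:45-22:00 (add 6h to convert from UTC-6).
Kavya in UTC: 09:30-12:45, 13:30-22:00 (add 9h to convert from UTC-9).
Keanu in UTC: 09:00-12:45, 13:15-21:30 (subtract 2h to convert from UTC+2).
Oliver in UTC: 09:45-13:30, 14:00-20:00 (add 2h to convert from UTC-2).
Hamid: not fully free for 10:00-11:30. Kavya: free for 10:00-11:30. Keanu: free for 10:00-11:30. Oliver: free for 10:00-11:30.

Hamid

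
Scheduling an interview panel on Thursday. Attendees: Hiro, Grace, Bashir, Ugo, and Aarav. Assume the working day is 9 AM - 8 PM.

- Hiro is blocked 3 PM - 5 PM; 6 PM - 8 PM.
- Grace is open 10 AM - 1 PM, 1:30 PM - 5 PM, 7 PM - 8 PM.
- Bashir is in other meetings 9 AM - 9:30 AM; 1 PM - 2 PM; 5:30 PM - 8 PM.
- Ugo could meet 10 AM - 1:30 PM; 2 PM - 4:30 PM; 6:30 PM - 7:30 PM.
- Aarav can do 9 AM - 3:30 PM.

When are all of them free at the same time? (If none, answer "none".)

Hiro free: 09:00-15:00, 17:00-18:00 (invert busy blocks within the working day).
Grace free: 10:00-13:00, 13:30-17:00, 19:00-20:00.
Bashir free: 09:30-13:00, 14:00-17:30 (invert busy blocks within the working day).
Ugo free: 10:00-13:30, 14:00-16:30, 18:30-19:30.
Aarav free: 09:00-15:30.
Hiro ∩ Grace: 10:00-13:00, 13:30-15:00.
Hiro ∩ Grace ∩ Bashir: 10:00-13:00, 14:00-15:00.
Hiro ∩ Grace ∩ Bashir ∩ Ugo: 10:00-13:00, 14:00-15:00.
Hiro ∩ Grace ∩ Bashir ∩ Ugo ∩ Aarav: 10:00-13:00, 14:00-15:00.

10:00-13:00, 14:00-15:00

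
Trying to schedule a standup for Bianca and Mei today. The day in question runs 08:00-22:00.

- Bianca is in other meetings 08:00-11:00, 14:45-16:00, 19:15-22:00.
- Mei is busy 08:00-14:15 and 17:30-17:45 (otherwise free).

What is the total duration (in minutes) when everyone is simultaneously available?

Bianca free: 11:00-14:45, 16:00-19:15 (invert busy blocks within the working day).
Mei free: 14:15-17:30, 17:45-22:00 (invert busy blocks within the working day).
Bianca ∩ Mei: 14:15-14:45, 16:00-17:30, 17:45-19:15.
Summing the common windows: 30 + 90 + 90 = 210 minutes.

210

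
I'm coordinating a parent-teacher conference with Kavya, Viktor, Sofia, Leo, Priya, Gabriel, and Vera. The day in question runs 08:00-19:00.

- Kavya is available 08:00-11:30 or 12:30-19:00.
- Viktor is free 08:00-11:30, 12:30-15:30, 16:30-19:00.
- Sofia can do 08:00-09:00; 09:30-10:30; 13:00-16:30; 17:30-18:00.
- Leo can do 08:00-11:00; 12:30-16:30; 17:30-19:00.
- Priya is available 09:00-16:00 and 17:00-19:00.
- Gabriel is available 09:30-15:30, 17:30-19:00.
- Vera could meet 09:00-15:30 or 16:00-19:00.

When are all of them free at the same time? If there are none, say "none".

09:30-10:30, 13:00-15:30, 17:30-18:00

Kavya ∩ Viktor: 08:00-11:30, 12:30-15:30, 16:30-19:00.
Kavya ∩ Viktor ∩ Sofia: 08:00-09:00, 09:30-10:30, 13:00-15:30, 17:30-18:00.
Kavya ∩ Viktor ∩ Sofia ∩ Leo: 08:00-09:00, 09:30-10:30, 13:00-15:30, 17:30-18:00.
Kavya ∩ Viktor ∩ Sofia ∩ Leo ∩ Priya: 09:30-10:30, 13:00-15:30, 17:30-18:00.
Kavya ∩ Viktor ∩ Sofia ∩ Leo ∩ Priya ∩ Gabriel: 09:30-10:30, 13:00-15:30, 17:30-18:00.
Kavya ∩ Viktor ∩ Sofia ∩ Leo ∩ Priya ∩ Gabriel ∩ Vera: 09:30-10:30, 13:00-15:30, 17:30-18:00.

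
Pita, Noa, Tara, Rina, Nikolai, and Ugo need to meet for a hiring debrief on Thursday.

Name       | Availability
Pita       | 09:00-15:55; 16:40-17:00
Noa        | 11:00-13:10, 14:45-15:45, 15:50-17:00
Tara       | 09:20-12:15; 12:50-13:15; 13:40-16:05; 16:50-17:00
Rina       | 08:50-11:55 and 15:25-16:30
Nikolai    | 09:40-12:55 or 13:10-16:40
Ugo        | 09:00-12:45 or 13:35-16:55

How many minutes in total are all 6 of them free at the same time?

Pita ∩ Noa: 11:00-13:10, 14:45-15:45, 15:50-15:55, 16:40-17:00.
Pita ∩ Noa ∩ Tara: 11:00-12:15, 12:50-13:10, 14:45-15:45, 15:50-15:55, 16:50-17:00.
Pita ∩ Noa ∩ Tara ∩ Rina: 11:00-11:55, 15:25-15:45, 15:50-15:55.
Pita ∩ Noa ∩ Tara ∩ Rina ∩ Nikolai: 11:00-11:55, 15:25-15:45, 15:50-15:55.
Pita ∩ Noa ∩ Tara ∩ Rina ∩ Nikolai ∩ Ugo: 11:00-11:55, 15:25-15:45, 15:50-15:55.
So the common availability across everyone is 11:00-11:55, 15:25-15:45, 15:50-15:55.
Summing the common windows: 55 + 20 + 5 = 80 minutes.

80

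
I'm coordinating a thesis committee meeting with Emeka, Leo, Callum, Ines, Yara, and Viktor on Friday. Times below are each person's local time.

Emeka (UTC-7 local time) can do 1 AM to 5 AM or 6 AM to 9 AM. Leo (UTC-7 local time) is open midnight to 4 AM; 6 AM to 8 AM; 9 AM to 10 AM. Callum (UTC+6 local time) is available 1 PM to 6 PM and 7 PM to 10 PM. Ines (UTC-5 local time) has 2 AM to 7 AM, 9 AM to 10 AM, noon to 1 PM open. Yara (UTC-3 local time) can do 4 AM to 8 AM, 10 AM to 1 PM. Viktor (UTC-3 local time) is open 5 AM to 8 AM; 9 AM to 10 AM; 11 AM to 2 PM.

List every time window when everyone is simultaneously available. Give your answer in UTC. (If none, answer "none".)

08:00-11:00, 14:00-15:00

Emeka in UTC: 08:00-12:00, 13:00-16:00 (add 7h to convert from UTC-7).
Leo in UTC: 07:00-11:00, 13:00-15:00, 16:00-17:00 (add 7h to convert from UTC-7).
Callum in UTC: 07:00-12:00, 13:00-16:00 (subtract 6h to convert from UTC+6).
Ines in UTC: 07:00-12:00, 14:00-15:00, 17:00-18:00 (add 5h to convert from UTC-5).
Yara in UTC: 07:00-11:00, 13:00-16:00 (add 3h to convert from UTC-3).
Viktor in UTC: 08:00-11:00, 12:00-13:00, 14:00-17:00 (add 3h to convert from UTC-3).
Emeka ∩ Leo: 08:00-11:00, 13:00-15:00.
Emeka ∩ Leo ∩ Callum: 08:00-11:00, 13:00-15:00.
Emeka ∩ Leo ∩ Callum ∩ Ines: 08:00-11:00, 14:00-15:00.
Emeka ∩ Leo ∩ Callum ∩ Ines ∩ Yara: 08:00-11:00, 14:00-15:00.
Emeka ∩ Leo ∩ Callum ∩ Ines ∩ Yara ∩ Viktor: 08:00-11:00, 14:00-15:00.
So the common availability across everyone is 08:00-11:00, 14:00-15:00.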